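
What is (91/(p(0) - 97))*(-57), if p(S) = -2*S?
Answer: 5187/97 ≈ 53.474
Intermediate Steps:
(91/(p(0) - 97))*(-57) = (91/(-2*0 - 97))*(-57) = (91/(0 - 97))*(-57) = (91/(-97))*(-57) = -1/97*91*(-57) = -91/97*(-57) = 5187/97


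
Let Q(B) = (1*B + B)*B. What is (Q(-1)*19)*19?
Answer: 722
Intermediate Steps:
Q(B) = 2*B² (Q(B) = (B + B)*B = (2*B)*B = 2*B²)
(Q(-1)*19)*19 = ((2*(-1)²)*19)*19 = ((2*1)*19)*19 = (2*19)*19 = 38*19 = 722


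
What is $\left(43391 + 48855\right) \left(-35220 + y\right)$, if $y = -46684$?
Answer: $-7555316384$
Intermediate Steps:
$\left(43391 + 48855\right) \left(-35220 + y\right) = \left(43391 + 48855\right) \left(-35220 - 46684\right) = 92246 \left(-81904\right) = -7555316384$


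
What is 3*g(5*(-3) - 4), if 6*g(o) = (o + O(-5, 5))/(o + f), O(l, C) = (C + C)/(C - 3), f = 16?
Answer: 7/3 ≈ 2.3333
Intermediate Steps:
O(l, C) = 2*C/(-3 + C) (O(l, C) = (2*C)/(-3 + C) = 2*C/(-3 + C))
g(o) = (5 + o)/(6*(16 + o)) (g(o) = ((o + 2*5/(-3 + 5))/(o + 16))/6 = ((o + 2*5/2)/(16 + o))/6 = ((o + 2*5*(½))/(16 + o))/6 = ((o + 5)/(16 + o))/6 = ((5 + o)/(16 + o))/6 = (5 + o)/(6*(16 + o)))
3*g(5*(-3) - 4) = 3*((5 + (5*(-3) - 4))/(6*(16 + (5*(-3) - 4)))) = 3*((5 + (-15 - 4))/(6*(16 + (-15 - 4)))) = 3*((5 - 19)/(6*(16 - 19))) = 3*((⅙)*(-14)/(-3)) = 3*((⅙)*(-⅓)*(-14)) = 3*(7/9) = 7/3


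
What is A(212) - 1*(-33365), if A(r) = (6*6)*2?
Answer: 33437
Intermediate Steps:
A(r) = 72 (A(r) = 36*2 = 72)
A(212) - 1*(-33365) = 72 - 1*(-33365) = 72 + 33365 = 33437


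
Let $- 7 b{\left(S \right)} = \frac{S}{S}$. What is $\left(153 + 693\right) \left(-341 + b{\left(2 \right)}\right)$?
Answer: $- \frac{2020248}{7} \approx -2.8861 \cdot 10^{5}$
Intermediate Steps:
$b{\left(S \right)} = - \frac{1}{7}$ ($b{\left(S \right)} = - \frac{S \frac{1}{S}}{7} = \left(- \frac{1}{7}\right) 1 = - \frac{1}{7}$)
$\left(153 + 693\right) \left(-341 + b{\left(2 \right)}\right) = \left(153 + 693\right) \left(-341 - \frac{1}{7}\right) = 846 \left(- \frac{2388}{7}\right) = - \frac{2020248}{7}$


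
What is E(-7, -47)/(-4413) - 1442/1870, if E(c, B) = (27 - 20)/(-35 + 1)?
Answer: -6363161/8252310 ≈ -0.77108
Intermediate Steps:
E(c, B) = -7/34 (E(c, B) = 7/(-34) = 7*(-1/34) = -7/34)
E(-7, -47)/(-4413) - 1442/1870 = -7/34/(-4413) - 1442/1870 = -7/34*(-1/4413) - 1442*1/1870 = 7/150042 - 721/935 = -6363161/8252310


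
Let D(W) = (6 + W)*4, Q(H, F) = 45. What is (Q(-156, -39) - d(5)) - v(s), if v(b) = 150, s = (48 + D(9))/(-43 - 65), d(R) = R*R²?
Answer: -230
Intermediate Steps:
d(R) = R³
D(W) = 24 + 4*W
s = -1 (s = (48 + (24 + 4*9))/(-43 - 65) = (48 + (24 + 36))/(-108) = (48 + 60)*(-1/108) = 108*(-1/108) = -1)
(Q(-156, -39) - d(5)) - v(s) = (45 - 1*5³) - 1*150 = (45 - 1*125) - 150 = (45 - 125) - 150 = -80 - 150 = -230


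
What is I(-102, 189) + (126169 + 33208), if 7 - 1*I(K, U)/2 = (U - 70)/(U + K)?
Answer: 13866779/87 ≈ 1.5939e+5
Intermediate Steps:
I(K, U) = 14 - 2*(-70 + U)/(K + U) (I(K, U) = 14 - 2*(U - 70)/(U + K) = 14 - 2*(-70 + U)/(K + U))
I(-102, 189) + (126169 + 33208) = 2*(70 + 6*189 + 7*(-102))/(-102 + 189) + (126169 + 33208) = 2*(70 + 1134 - 714)/87 + 159377 = 2*(1/87)*490 + 159377 = 980/87 + 159377 = 13866779/87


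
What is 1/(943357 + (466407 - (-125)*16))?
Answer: 1/1411764 ≈ 7.0833e-7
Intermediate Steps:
1/(943357 + (466407 - (-125)*16)) = 1/(943357 + (466407 - 1*(-2000))) = 1/(943357 + (466407 + 2000)) = 1/(943357 + 468407) = 1/1411764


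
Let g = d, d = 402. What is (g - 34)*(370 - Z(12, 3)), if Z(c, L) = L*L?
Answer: 132848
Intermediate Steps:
Z(c, L) = L²
g = 402
(g - 34)*(370 - Z(12, 3)) = (402 - 34)*(370 - 1*3²) = 368*(370 - 1*9) = 368*(370 - 9) = 368*361 = 132848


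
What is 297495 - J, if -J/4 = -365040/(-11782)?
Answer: 1753273125/5891 ≈ 2.9762e+5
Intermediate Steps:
J = -730080/5891 (J = -(-1460160)/(-11782) = -(-1460160)*(-1)/11782 = -4*182520/5891 = -730080/5891 ≈ -123.93)
297495 - J = 297495 - 1*(-730080/5891) = 297495 + 730080/5891 = 1753273125/5891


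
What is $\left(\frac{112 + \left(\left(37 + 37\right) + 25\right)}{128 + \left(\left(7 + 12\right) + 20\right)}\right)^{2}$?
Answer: $\frac{44521}{27889} \approx 1.5964$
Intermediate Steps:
$\left(\frac{112 + \left(\left(37 + 37\right) + 25\right)}{128 + \left(\left(7 + 12\right) + 20\right)}\right)^{2} = \left(\frac{112 + \left(74 + 25\right)}{128 + \left(19 + 20\right)}\right)^{2} = \left(\frac{112 + 99}{128 + 39}\right)^{2} = \left(\frac{211}{167}\right)^{2} = \frac{44521}{27889}$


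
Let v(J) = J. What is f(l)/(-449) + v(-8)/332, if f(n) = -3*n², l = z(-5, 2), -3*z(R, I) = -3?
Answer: -649/37267 ≈ -0.017415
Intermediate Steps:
z(R, I) = 1 (z(R, I) = -⅓*(-3) = 1)
l = 1
f(l)/(-449) + v(-8)/332 = -3*1²/(-449) - 8/332 = -3*1*(-1/449) - 8*1/332 = -3*(-1/449) - 2/83 = 3/449 - 2/83 = -649/37267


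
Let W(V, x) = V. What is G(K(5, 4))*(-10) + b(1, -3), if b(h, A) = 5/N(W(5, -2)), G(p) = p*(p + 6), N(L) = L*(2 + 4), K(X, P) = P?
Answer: -2399/6 ≈ -399.83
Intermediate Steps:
N(L) = 6*L (N(L) = L*6 = 6*L)
G(p) = p*(6 + p)
b(h, A) = ⅙ (b(h, A) = 5/((6*5)) = 5/30 = 5*(1/30) = ⅙)
G(K(5, 4))*(-10) + b(1, -3) = (4*(6 + 4))*(-10) + ⅙ = (4*10)*(-10) + ⅙ = 40*(-10) + ⅙ = -400 + ⅙ = -2399/6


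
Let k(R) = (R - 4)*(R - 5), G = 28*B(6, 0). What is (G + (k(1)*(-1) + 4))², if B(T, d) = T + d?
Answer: 25600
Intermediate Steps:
G = 168 (G = 28*(6 + 0) = 28*6 = 168)
k(R) = (-5 + R)*(-4 + R) (k(R) = (-4 + R)*(-5 + R) = (-5 + R)*(-4 + R))
(G + (k(1)*(-1) + 4))² = (168 + ((20 + 1² - 9*1)*(-1) + 4))² = (168 + ((20 + 1 - 9)*(-1) + 4))² = (168 + (12*(-1) + 4))² = (168 + (-12 + 4))² = (168 - 8)² = 160² = 25600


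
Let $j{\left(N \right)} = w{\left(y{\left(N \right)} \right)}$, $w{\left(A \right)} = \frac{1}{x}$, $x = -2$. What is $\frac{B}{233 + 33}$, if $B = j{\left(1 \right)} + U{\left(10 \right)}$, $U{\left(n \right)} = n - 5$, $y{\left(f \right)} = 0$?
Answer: $\frac{9}{532} \approx 0.016917$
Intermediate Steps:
$U{\left(n \right)} = -5 + n$ ($U{\left(n \right)} = n - 5 = -5 + n$)
$w{\left(A \right)} = - \frac{1}{2}$ ($w{\left(A \right)} = \frac{1}{-2} = - \frac{1}{2}$)
$j{\left(N \right)} = - \frac{1}{2}$
$B = \frac{9}{2}$ ($B = - \frac{1}{2} + \left(-5 + 10\right) = - \frac{1}{2} + 5 = \frac{9}{2} \approx 4.5$)
$\frac{B}{233 + 33} = \frac{1}{233 + 33} \cdot \frac{9}{2} = \frac{1}{266} \cdot \frac{9}{2} = \frac{9}{532}$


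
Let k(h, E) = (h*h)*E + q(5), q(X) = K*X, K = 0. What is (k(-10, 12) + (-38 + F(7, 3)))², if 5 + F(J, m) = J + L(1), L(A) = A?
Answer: 1357225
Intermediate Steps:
F(J, m) = -4 + J (F(J, m) = -5 + (J + 1) = -5 + (1 + J) = -4 + J)
q(X) = 0 (q(X) = 0*X = 0)
k(h, E) = E*h² (k(h, E) = (h*h)*E + 0 = h²*E + 0 = E*h² + 0 = E*h²)
(k(-10, 12) + (-38 + F(7, 3)))² = (12*(-10)² + (-38 + (-4 + 7)))² = (12*100 + (-38 + 3))² = (1200 - 35)² = 1165² = 1357225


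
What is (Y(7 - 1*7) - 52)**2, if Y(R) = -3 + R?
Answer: 3025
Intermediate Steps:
(Y(7 - 1*7) - 52)**2 = ((-3 + (7 - 1*7)) - 52)**2 = ((-3 + (7 - 7)) - 52)**2 = ((-3 + 0) - 52)**2 = (-3 - 52)**2 = (-55)**2 = 3025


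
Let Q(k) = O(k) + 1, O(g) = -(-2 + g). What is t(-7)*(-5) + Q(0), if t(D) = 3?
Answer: -12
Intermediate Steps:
O(g) = 2 - g
Q(k) = 3 - k (Q(k) = (2 - k) + 1 = 3 - k)
t(-7)*(-5) + Q(0) = 3*(-5) + (3 - 1*0) = -15 + (3 + 0) = -15 + 3 = -12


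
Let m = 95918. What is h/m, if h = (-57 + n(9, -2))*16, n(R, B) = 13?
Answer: -352/47959 ≈ -0.0073396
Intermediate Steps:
h = -704 (h = (-57 + 13)*16 = -44*16 = -704)
h/m = -704/95918 = -704*1/95918 = -352/47959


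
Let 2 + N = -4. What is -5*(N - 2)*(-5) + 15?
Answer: -185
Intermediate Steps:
N = -6 (N = -2 - 4 = -6)
-5*(N - 2)*(-5) + 15 = -5*(-6 - 2)*(-5) + 15 = -5*(-8)*(-5) + 15 = 40*(-5) + 15 = -200 + 15 = -185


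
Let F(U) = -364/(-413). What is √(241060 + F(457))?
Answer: 48*√364207/59 ≈ 490.98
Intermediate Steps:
F(U) = 52/59 (F(U) = -364*(-1/413) = 52/59)
√(241060 + F(457)) = √(241060 + 52/59) = √(14222592/59) = 48*√364207/59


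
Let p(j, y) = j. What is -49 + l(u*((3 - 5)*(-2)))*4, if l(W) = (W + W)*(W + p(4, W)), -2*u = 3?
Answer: 47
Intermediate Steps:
u = -3/2 (u = -½*3 = -3/2 ≈ -1.5000)
l(W) = 2*W*(4 + W) (l(W) = (W + W)*(W + 4) = (2*W)*(4 + W) = 2*W*(4 + W))
-49 + l(u*((3 - 5)*(-2)))*4 = -49 + (2*(-3*(3 - 5)*(-2)/2)*(4 - 3*(3 - 5)*(-2)/2))*4 = -49 + (2*(-(-3)*(-2))*(4 - (-3)*(-2)))*4 = -49 + (2*(-3/2*4)*(4 - 3/2*4))*4 = -49 + (2*(-6)*(4 - 6))*4 = -49 + (2*(-6)*(-2))*4 = -49 + 24*4 = -49 + 96 = 47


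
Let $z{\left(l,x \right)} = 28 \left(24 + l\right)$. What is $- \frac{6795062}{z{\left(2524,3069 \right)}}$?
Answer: $- \frac{3397531}{35672} \approx -95.244$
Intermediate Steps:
$z{\left(l,x \right)} = 672 + 28 l$
$- \frac{6795062}{z{\left(2524,3069 \right)}} = - \frac{6795062}{672 + 28 \cdot 2524} = - \frac{6795062}{672 + 70672} = - \frac{6795062}{71344} = \left(-6795062\right) \frac{1}{71344} = - \frac{3397531}{35672}$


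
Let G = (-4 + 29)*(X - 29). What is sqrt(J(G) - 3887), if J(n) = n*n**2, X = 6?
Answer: I*sqrt(190113262) ≈ 13788.0*I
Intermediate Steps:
G = -575 (G = (-4 + 29)*(6 - 29) = 25*(-23) = -575)
J(n) = n**3
sqrt(J(G) - 3887) = sqrt((-575)**3 - 3887) = sqrt(-190109375 - 3887) = sqrt(-190113262) = I*sqrt(190113262)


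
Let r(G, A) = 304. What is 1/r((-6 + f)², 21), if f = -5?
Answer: 1/304 ≈ 0.0032895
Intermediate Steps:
1/r((-6 + f)², 21) = 1/304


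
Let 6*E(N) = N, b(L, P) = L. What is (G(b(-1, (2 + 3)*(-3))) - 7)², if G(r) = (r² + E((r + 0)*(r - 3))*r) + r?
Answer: 529/9 ≈ 58.778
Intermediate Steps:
E(N) = N/6
G(r) = r + r² + r²*(-3 + r)/6 (G(r) = (r² + (((r + 0)*(r - 3))/6)*r) + r = (r² + ((r*(-3 + r))/6)*r) + r = (r² + (r*(-3 + r)/6)*r) + r = (r² + r²*(-3 + r)/6) + r = r + r² + r²*(-3 + r)/6)
(G(b(-1, (2 + 3)*(-3))) - 7)² = ((⅙)*(-1)*(6 + (-1)² + 3*(-1)) - 7)² = ((⅙)*(-1)*(6 + 1 - 3) - 7)² = ((⅙)*(-1)*4 - 7)² = (-⅔ - 7)² = (-23/3)² = 529/9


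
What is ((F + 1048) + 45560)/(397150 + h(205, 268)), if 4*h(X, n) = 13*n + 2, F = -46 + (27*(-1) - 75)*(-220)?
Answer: 138004/796043 ≈ 0.17336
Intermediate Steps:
F = 22394 (F = -46 + (-27 - 75)*(-220) = -46 - 102*(-220) = -46 + 22440 = 22394)
h(X, n) = 1/2 + 13*n/4 (h(X, n) = (13*n + 2)/4 = (2 + 13*n)/4 = 1/2 + 13*n/4)
((F + 1048) + 45560)/(397150 + h(205, 268)) = ((22394 + 1048) + 45560)/(397150 + (1/2 + (13/4)*268)) = (23442 + 45560)/(397150 + (1/2 + 871)) = 69002/(397150 + 1743/2) = 69002/(796043/2) = 69002*(2/796043) = 138004/796043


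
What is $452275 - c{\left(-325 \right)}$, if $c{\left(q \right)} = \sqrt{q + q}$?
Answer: $452275 - 5 i \sqrt{26} \approx 4.5228 \cdot 10^{5} - 25.495 i$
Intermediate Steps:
$c{\left(q \right)} = \sqrt{2} \sqrt{q}$ ($c{\left(q \right)} = \sqrt{2 q} = \sqrt{2} \sqrt{q}$)
$452275 - c{\left(-325 \right)} = 452275 - \sqrt{2} \sqrt{-325} = 452275 - \sqrt{2} \cdot 5 i \sqrt{13} = 452275 - 5 i \sqrt{26}$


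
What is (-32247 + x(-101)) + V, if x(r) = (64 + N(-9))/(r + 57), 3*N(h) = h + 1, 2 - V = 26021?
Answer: -1922824/33 ≈ -58267.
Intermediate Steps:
V = -26019 (V = 2 - 1*26021 = 2 - 26021 = -26019)
N(h) = ⅓ + h/3 (N(h) = (h + 1)/3 = (1 + h)/3 = ⅓ + h/3)
x(r) = 184/(3*(57 + r)) (x(r) = (64 + (⅓ + (⅓)*(-9)))/(r + 57) = (64 + (⅓ - 3))/(57 + r) = (64 - 8/3)/(57 + r) = 184/(3*(57 + r)))
(-32247 + x(-101)) + V = (-32247 + 184/(3*(57 - 101))) - 26019 = (-32247 + (184/3)/(-44)) - 26019 = (-32247 + (184/3)*(-1/44)) - 26019 = (-32247 - 46/33) - 26019 = -1064197/33 - 26019 = -1922824/33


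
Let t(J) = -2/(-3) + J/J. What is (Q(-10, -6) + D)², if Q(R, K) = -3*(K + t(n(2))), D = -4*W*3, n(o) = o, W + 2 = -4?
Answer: 7225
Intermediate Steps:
W = -6 (W = -2 - 4 = -6)
t(J) = 5/3 (t(J) = -2*(-⅓) + 1 = ⅔ + 1 = 5/3)
D = 72 (D = -4*(-6)*3 = 24*3 = 72)
Q(R, K) = -5 - 3*K (Q(R, K) = -3*(K + 5/3) = -3*(5/3 + K) = -5 - 3*K)
(Q(-10, -6) + D)² = ((-5 - 3*(-6)) + 72)² = ((-5 + 18) + 72)² = (13 + 72)² = 85² = 7225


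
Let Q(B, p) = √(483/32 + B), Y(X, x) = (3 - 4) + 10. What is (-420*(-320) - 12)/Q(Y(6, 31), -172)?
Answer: 179184*√1542/257 ≈ 27378.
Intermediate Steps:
Y(X, x) = 9 (Y(X, x) = -1 + 10 = 9)
Q(B, p) = √(483/32 + B) (Q(B, p) = √(483*(1/32) + B) = √(483/32 + B))
(-420*(-320) - 12)/Q(Y(6, 31), -172) = (-420*(-320) - 12)/((√(966 + 64*9)/8)) = (134400 - 12)/((√(966 + 576)/8)) = 134388/((√1542/8)) = 134388*(4*√1542/771) = 179184*√1542/257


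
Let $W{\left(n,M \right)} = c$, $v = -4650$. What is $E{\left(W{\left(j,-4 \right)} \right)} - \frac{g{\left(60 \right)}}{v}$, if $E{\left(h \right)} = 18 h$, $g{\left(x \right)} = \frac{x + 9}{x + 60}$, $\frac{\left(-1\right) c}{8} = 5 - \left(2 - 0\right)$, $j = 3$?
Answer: $- \frac{80351977}{186000} \approx -432.0$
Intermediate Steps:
$c = -24$ ($c = - 8 \left(5 - \left(2 - 0\right)\right) = - 8 \left(5 - \left(2 + 0\right)\right) = - 8 \left(5 - 2\right) = \left(-8\right) 3 = -24$)
$g{\left(x \right)} = \frac{9 + x}{60 + x}$
$W{\left(n,M \right)} = -24$
$E{\left(W{\left(j,-4 \right)} \right)} - \frac{g{\left(60 \right)}}{v} = 18 \left(-24\right) - \frac{\frac{1}{60 + 60} \left(9 + 60\right)}{-4650} = -432 - \frac{1}{120} \cdot 69 \left(- \frac{1}{4650}\right) = -432 - \frac{23}{40} \left(- \frac{1}{4650}\right) = -432 - - \frac{23}{186000} = -432 + \frac{23}{186000} = - \frac{80351977}{186000}$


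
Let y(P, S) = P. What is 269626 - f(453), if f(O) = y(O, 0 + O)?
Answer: 269173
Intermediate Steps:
f(O) = O
269626 - f(453) = 269626 - 1*453 = 269626 - 453 = 269173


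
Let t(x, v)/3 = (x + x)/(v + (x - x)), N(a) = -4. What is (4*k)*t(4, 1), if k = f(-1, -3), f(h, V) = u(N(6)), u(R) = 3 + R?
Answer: -96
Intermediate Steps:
f(h, V) = -1 (f(h, V) = 3 - 4 = -1)
t(x, v) = 6*x/v (t(x, v) = 3*((x + x)/(v + (x - x))) = 3*((2*x)/(v + 0)) = 3*((2*x)/v) = 3*(2*x/v) = 6*x/v)
k = -1
(4*k)*t(4, 1) = (4*(-1))*(6*4/1) = -24*4 = -4*24 = -96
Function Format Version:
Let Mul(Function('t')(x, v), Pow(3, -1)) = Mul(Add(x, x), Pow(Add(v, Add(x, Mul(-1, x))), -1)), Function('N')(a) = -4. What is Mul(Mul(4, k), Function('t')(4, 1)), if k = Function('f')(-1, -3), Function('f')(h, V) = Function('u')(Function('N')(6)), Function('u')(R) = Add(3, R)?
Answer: -96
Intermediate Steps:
Function('f')(h, V) = -1 (Function('f')(h, V) = Add(3, -4) = -1)
Function('t')(x, v) = Mul(6, x, Pow(v, -1)) (Function('t')(x, v) = Mul(3, Mul(Add(x, x), Pow(Add(v, Add(x, Mul(-1, x))), -1))) = Mul(3, Mul(Mul(2, x), Pow(Add(v, 0), -1))) = Mul(3, Mul(Mul(2, x), Pow(v, -1))) = Mul(3, Mul(2, x, Pow(v, -1))) = Mul(6, x, Pow(v, -1)))
k = -1
Mul(Mul(4, k), Function('t')(4, 1)) = Mul(Mul(4, -1), Mul(6, 4, Pow(1, -1))) = Mul(-4, Mul(6, 4, 1)) = Mul(-4, 24) = -96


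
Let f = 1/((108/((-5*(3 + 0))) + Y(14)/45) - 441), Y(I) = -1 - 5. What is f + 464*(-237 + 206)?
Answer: -19346483/1345 ≈ -14384.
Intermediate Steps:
Y(I) = -6
f = -3/1345 (f = 1/((108/((-5*(3 + 0))) - 6/45) - 441) = 1/((108/((-5*3)) - 6*1/45) - 441) = 1/((108/(-15) - 2/15) - 441) = 1/((108*(-1/15) - 2/15) - 441) = 1/((-36/5 - 2/15) - 441) = 1/(-22/3 - 441) = 1/(-1345/3) = -3/1345 ≈ -0.0022305)
f + 464*(-237 + 206) = -3/1345 + 464*(-237 + 206) = -3/1345 + 464*(-31) = -3/1345 - 14384 = -19346483/1345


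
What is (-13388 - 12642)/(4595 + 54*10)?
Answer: -5206/1027 ≈ -5.0691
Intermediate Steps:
(-13388 - 12642)/(4595 + 54*10) = -26030/(4595 + 540) = -26030/5135 = -26030*1/5135 = -5206/1027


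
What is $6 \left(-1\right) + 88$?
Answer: $82$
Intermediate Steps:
$6 \left(-1\right) + 88 = -6 + 88 = 82$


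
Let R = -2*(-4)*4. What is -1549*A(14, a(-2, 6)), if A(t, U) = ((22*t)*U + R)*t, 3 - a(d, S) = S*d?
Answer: -100883272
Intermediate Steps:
a(d, S) = 3 - S*d
R = 32 (R = 8*4 = 32)
A(t, U) = t*(32 + 22*U*t) (A(t, U) = ((22*t)*U + 32)*t = (22*U*t + 32)*t = (32 + 22*U*t)*t = t*(32 + 22*U*t))
-1549*A(14, a(-2, 6)) = -3098*14*(16 + 11*(3 - 1*6*(-2))*14) = -3098*14*(16 + 11*(3 + 12)*14) = -3098*14*(16 + 11*15*14) = -3098*14*(16 + 2310) = -3098*14*2326 = -1549*65128 = -100883272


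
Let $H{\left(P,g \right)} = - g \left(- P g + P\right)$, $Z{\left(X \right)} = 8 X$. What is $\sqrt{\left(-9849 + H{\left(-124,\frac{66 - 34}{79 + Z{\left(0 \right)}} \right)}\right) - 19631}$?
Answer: $\frac{2 i \sqrt{45949546}}{79} \approx 171.61 i$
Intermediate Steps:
$H{\left(P,g \right)} = - g \left(P - P g\right)$ ($H{\left(P,g \right)} = - g \left(- P g + P\right) = - g \left(P - P g\right)$)
$\sqrt{\left(-9849 + H{\left(-124,\frac{66 - 34}{79 + Z{\left(0 \right)}} \right)}\right) - 19631} = \sqrt{\left(-9849 - 124 \frac{66 - 34}{79 + 8 \cdot 0} \left(-1 + \frac{66 - 34}{79 + 8 \cdot 0}\right)\right) - 19631} = \sqrt{\left(-9849 - 124 \frac{32}{79 + 0} \left(-1 + \frac{32}{79 + 0}\right)\right) - 19631} = \sqrt{\left(-9849 - 124 \cdot \frac{32}{79} \left(-1 + \frac{32}{79}\right)\right) - 19631} = \sqrt{\left(-9849 - 124 \cdot 32 \cdot \frac{1}{79} \left(-1 + 32 \cdot \frac{1}{79}\right)\right) - 19631} = \sqrt{\left(-9849 - \frac{3968 \left(-1 + \frac{32}{79}\right)}{79}\right) - 19631} = \sqrt{\left(-9849 - \frac{3968}{79} \left(- \frac{47}{79}\right)\right) - 19631} = \sqrt{\left(-9849 + \frac{186496}{6241}\right) - 19631} = \sqrt{- \frac{61281113}{6241} - 19631} = \sqrt{- \frac{183798184}{6241}} = \frac{2 i \sqrt{45949546}}{79}$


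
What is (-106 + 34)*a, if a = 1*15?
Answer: -1080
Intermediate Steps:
a = 15
(-106 + 34)*a = (-106 + 34)*15 = -72*15 = -1080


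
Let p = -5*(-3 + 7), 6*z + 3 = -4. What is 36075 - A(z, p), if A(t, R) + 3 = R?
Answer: 36098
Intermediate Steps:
z = -7/6 (z = -1/2 + (1/6)*(-4) = -1/2 - 2/3 = -7/6 ≈ -1.1667)
p = -20 (p = -5*4 = -20)
A(t, R) = -3 + R
36075 - A(z, p) = 36075 - (-3 - 20) = 36075 - 1*(-23) = 36075 + 23 = 36098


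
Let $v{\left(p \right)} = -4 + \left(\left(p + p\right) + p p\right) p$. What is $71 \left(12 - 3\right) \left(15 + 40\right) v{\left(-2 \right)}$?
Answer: $-140580$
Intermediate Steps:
$v{\left(p \right)} = -4 + p \left(p^{2} + 2 p\right)$ ($v{\left(p \right)} = -4 + \left(2 p + p^{2}\right) p = -4 + \left(p^{2} + 2 p\right) p = -4 + p \left(p^{2} + 2 p\right)$)
$71 \left(12 - 3\right) \left(15 + 40\right) v{\left(-2 \right)} = 71 \left(12 - 3\right) \left(15 + 40\right) \left(-4 + \left(-2\right)^{3} + 2 \left(-2\right)^{2}\right) = 71 \cdot 9 \cdot 55 \left(-4 - 8 + 2 \cdot 4\right) = 71 \cdot 495 \left(-4 - 8 + 8\right) = 35145 \left(-4\right) = -140580$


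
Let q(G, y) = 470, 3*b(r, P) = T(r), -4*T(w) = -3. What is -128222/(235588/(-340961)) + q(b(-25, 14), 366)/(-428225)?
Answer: 1872144077145159/10088467130 ≈ 1.8557e+5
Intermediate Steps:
T(w) = 3/4 (T(w) = -1/4*(-3) = 3/4)
b(r, P) = 1/4 (b(r, P) = (1/3)*(3/4) = 1/4)
-128222/(235588/(-340961)) + q(b(-25, 14), 366)/(-428225) = -128222/(235588/(-340961)) + 470/(-428225) = -128222/(235588*(-1/340961)) + 470*(-1/428225) = -128222/(-235588/340961) - 94/85645 = -128222*(-340961/235588) - 94/85645 = 21859350671/117794 - 94/85645 = 1872144077145159/10088467130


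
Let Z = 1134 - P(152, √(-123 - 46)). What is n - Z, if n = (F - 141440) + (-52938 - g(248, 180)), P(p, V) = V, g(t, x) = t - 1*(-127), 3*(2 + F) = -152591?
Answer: -740258/3 + 13*I ≈ -2.4675e+5 + 13.0*I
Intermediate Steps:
F = -152597/3 (F = -2 + (⅓)*(-152591) = -2 - 152591/3 = -152597/3 ≈ -50866.)
g(t, x) = 127 + t (g(t, x) = t + 127 = 127 + t)
n = -736856/3 (n = (-152597/3 - 141440) + (-52938 - (127 + 248)) = -576917/3 + (-52938 - 1*375) = -576917/3 + (-52938 - 375) = -576917/3 - 53313 = -736856/3 ≈ -2.4562e+5)
Z = 1134 - 13*I (Z = 1134 - √(-123 - 46) = 1134 - √(-169) = 1134 - 13*I ≈ 1134.0 - 13.0*I)
n - Z = -736856/3 - (1134 - 13*I) = -736856/3 + (-1134 + 13*I) = -740258/3 + 13*I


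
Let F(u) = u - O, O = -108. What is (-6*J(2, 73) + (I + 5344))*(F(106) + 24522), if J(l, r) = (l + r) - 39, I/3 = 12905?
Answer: 1084500448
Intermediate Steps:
I = 38715 (I = 3*12905 = 38715)
J(l, r) = -39 + l + r
F(u) = 108 + u (F(u) = u - 1*(-108) = u + 108 = 108 + u)
(-6*J(2, 73) + (I + 5344))*(F(106) + 24522) = (-6*(-39 + 2 + 73) + (38715 + 5344))*((108 + 106) + 24522) = (-6*36 + 44059)*(214 + 24522) = (-216 + 44059)*24736 = 43843*24736 = 1084500448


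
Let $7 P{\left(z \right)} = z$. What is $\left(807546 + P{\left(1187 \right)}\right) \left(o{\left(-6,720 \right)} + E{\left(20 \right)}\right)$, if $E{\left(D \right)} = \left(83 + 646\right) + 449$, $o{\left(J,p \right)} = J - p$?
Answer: $\frac{2555612068}{7} \approx 3.6509 \cdot 10^{8}$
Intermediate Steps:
$P{\left(z \right)} = \frac{z}{7}$
$E{\left(D \right)} = 1178$ ($E{\left(D \right)} = 729 + 449 = 1178$)
$\left(807546 + P{\left(1187 \right)}\right) \left(o{\left(-6,720 \right)} + E{\left(20 \right)}\right) = \left(807546 + \frac{1}{7} \cdot 1187\right) \left(\left(-6 - 720\right) + 1178\right) = \left(807546 + \frac{1187}{7}\right) \left(\left(-6 - 720\right) + 1178\right) = \frac{5654009 \left(-726 + 1178\right)}{7} = \frac{5654009}{7} \cdot 452 = \frac{2555612068}{7}$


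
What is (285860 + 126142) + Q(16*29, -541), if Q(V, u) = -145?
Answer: 411857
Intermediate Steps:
(285860 + 126142) + Q(16*29, -541) = (285860 + 126142) - 145 = 412002 - 145 = 411857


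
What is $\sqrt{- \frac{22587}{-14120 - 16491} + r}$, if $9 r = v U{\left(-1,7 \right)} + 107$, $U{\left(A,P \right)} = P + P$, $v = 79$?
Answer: $\frac{\sqrt{1142844114286}}{91833} \approx 11.641$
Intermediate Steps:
$U{\left(A,P \right)} = 2 P$
$r = \frac{1213}{9}$ ($r = \frac{79 \cdot 2 \cdot 7 + 107}{9} = \frac{79 \cdot 14 + 107}{9} = \frac{1106 + 107}{9} = \frac{1}{9} \cdot 1213 = \frac{1213}{9} \approx 134.78$)
$\sqrt{- \frac{22587}{-14120 - 16491} + r} = \sqrt{- \frac{22587}{-14120 - 16491} + \frac{1213}{9}} = \sqrt{- \frac{22587}{-30611} + \frac{1213}{9}} = \sqrt{\left(-22587\right) \left(- \frac{1}{30611}\right) + \frac{1213}{9}} = \sqrt{\frac{22587}{30611} + \frac{1213}{9}} = \sqrt{\frac{37334426}{275499}} = \frac{\sqrt{1142844114286}}{91833}$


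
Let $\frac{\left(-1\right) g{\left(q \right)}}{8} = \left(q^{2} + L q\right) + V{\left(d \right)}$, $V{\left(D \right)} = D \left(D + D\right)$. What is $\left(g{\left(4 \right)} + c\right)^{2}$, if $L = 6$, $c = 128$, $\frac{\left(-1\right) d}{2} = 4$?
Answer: $1478656$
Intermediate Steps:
$d = -8$ ($d = \left(-2\right) 4 = -8$)
$V{\left(D \right)} = 2 D^{2}$ ($V{\left(D \right)} = D 2 D = 2 D^{2}$)
$g{\left(q \right)} = -1024 - 48 q - 8 q^{2}$ ($g{\left(q \right)} = - 8 \left(\left(q^{2} + 6 q\right) + 2 \left(-8\right)^{2}\right) = - 8 \left(\left(q^{2} + 6 q\right) + 2 \cdot 64\right) = - 8 \left(\left(q^{2} + 6 q\right) + 128\right) = - 8 \left(128 + q^{2} + 6 q\right) = -1024 - 48 q - 8 q^{2}$)
$\left(g{\left(4 \right)} + c\right)^{2} = \left(\left(-1024 - 192 - 8 \cdot 4^{2}\right) + 128\right)^{2} = \left(\left(-1024 - 192 - 128\right) + 128\right)^{2} = \left(-1344 + 128\right)^{2} = \left(-1216\right)^{2} = 1478656$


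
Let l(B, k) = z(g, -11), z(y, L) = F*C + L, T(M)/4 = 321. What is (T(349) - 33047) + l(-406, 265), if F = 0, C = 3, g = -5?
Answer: -31774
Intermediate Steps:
T(M) = 1284 (T(M) = 4*321 = 1284)
z(y, L) = L (z(y, L) = 0*3 + L = 0 + L = L)
l(B, k) = -11
(T(349) - 33047) + l(-406, 265) = (1284 - 33047) - 11 = -31763 - 11 = -31774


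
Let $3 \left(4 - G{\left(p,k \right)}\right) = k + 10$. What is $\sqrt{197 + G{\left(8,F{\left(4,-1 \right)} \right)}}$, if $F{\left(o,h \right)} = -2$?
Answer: $\frac{\sqrt{1785}}{3} \approx 14.083$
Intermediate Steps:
$G{\left(p,k \right)} = \frac{2}{3} - \frac{k}{3}$ ($G{\left(p,k \right)} = 4 - \frac{k + 10}{3} = 4 - \frac{10 + k}{3} = 4 - \left(\frac{10}{3} + \frac{k}{3}\right) = \frac{2}{3} - \frac{k}{3}$)
$\sqrt{197 + G{\left(8,F{\left(4,-1 \right)} \right)}} = \sqrt{197 + \left(\frac{2}{3} - - \frac{2}{3}\right)} = \sqrt{197 + \left(\frac{2}{3} + \frac{2}{3}\right)} = \sqrt{197 + \frac{4}{3}} = \sqrt{\frac{595}{3}} = \frac{\sqrt{1785}}{3}$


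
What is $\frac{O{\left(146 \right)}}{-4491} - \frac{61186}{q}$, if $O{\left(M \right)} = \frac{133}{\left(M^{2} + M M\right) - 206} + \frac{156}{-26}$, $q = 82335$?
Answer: $- \frac{7773638443}{10479434130} \approx -0.7418$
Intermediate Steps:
$O{\left(M \right)} = -6 + \frac{133}{-206 + 2 M^{2}}$ ($O{\left(M \right)} = \frac{133}{\left(M^{2} + M^{2}\right) - 206} + 156 \left(- \frac{1}{26}\right) = \frac{133}{2 M^{2} - 206} - 6 = \frac{133}{-206 + 2 M^{2}} - 6 = -6 + \frac{133}{-206 + 2 M^{2}}$)
$\frac{O{\left(146 \right)}}{-4491} - \frac{61186}{q} = \frac{\frac{1}{2} \frac{1}{-103 + 146^{2}} \left(1369 - 12 \cdot 146^{2}\right)}{-4491} - \frac{61186}{82335} = \frac{1369 - 255792}{2 \left(-103 + 21316\right)} \left(- \frac{1}{4491}\right) - \frac{61186}{82335} = \frac{1369 - 255792}{2 \cdot 21213} \left(- \frac{1}{4491}\right) - \frac{61186}{82335} = \frac{1}{2} \cdot \frac{1}{21213} \left(-254423\right) \left(- \frac{1}{4491}\right) - \frac{61186}{82335} = \left(- \frac{254423}{42426}\right) \left(- \frac{1}{4491}\right) - \frac{61186}{82335} = \frac{254423}{190535166} - \frac{61186}{82335} = - \frac{7773638443}{10479434130}$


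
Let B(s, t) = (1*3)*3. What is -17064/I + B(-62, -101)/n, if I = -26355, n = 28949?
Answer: 164740977/254316965 ≈ 0.64778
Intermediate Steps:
B(s, t) = 9 (B(s, t) = 3*3 = 9)
-17064/I + B(-62, -101)/n = -17064/(-26355) + 9/28949 = -17064*(-1/26355) + 9*(1/28949) = 5688/8785 + 9/28949 = 164740977/254316965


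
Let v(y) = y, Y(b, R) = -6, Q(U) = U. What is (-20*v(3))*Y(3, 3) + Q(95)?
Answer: 455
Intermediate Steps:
(-20*v(3))*Y(3, 3) + Q(95) = -20*3*(-6) + 95 = -60*(-6) + 95 = 360 + 95 = 455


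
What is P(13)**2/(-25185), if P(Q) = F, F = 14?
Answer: -196/25185 ≈ -0.0077824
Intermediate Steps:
P(Q) = 14
P(13)**2/(-25185) = 14**2/(-25185) = 196*(-1/25185) = -196/25185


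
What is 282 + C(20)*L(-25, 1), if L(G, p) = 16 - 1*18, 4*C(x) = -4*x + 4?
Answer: 320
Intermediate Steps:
C(x) = 1 - x (C(x) = (-4*x + 4)/4 = (4 - 4*x)/4 = 1 - x)
L(G, p) = -2 (L(G, p) = 16 - 18 = -2)
282 + C(20)*L(-25, 1) = 282 + (1 - 1*20)*(-2) = 282 + (1 - 20)*(-2) = 282 - 19*(-2) = 282 + 38 = 320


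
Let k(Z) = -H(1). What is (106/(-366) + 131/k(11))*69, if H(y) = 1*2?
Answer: -553817/122 ≈ -4539.5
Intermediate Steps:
H(y) = 2
k(Z) = -2 (k(Z) = -1*2 = -2)
(106/(-366) + 131/k(11))*69 = (106/(-366) + 131/(-2))*69 = (106*(-1/366) + 131*(-½))*69 = (-53/183 - 131/2)*69 = -24079/366*69 = -553817/122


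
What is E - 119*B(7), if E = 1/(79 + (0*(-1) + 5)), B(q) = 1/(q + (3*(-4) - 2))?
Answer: 1429/84 ≈ 17.012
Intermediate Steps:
B(q) = 1/(-14 + q) (B(q) = 1/(q + (-12 - 2)) = 1/(q - 14) = 1/(-14 + q))
E = 1/84 (E = 1/(79 + (0 + 5)) = 1/(79 + 5) = 1/84 ≈ 0.011905)
E - 119*B(7) = 1/84 - 119/(-14 + 7) = 1/84 - 119/(-7) = 1/84 - 119*(-1/7) = 1/84 + 17 = 1429/84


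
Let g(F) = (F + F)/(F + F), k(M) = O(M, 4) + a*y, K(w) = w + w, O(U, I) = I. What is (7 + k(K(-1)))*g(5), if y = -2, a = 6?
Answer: -1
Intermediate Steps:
K(w) = 2*w
k(M) = -8 (k(M) = 4 + 6*(-2) = 4 - 12 = -8)
g(F) = 1 (g(F) = (2*F)/((2*F)) = (2*F)*(1/(2*F)) = 1)
(7 + k(K(-1)))*g(5) = (7 - 8)*1 = -1*1 = -1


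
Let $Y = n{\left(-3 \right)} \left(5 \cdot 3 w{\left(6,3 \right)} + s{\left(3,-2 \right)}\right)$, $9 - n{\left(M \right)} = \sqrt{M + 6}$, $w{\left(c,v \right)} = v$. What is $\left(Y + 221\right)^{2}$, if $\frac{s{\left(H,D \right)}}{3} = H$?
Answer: $508597 - 76356 \sqrt{3} \approx 3.7634 \cdot 10^{5}$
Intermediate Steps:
$n{\left(M \right)} = 9 - \sqrt{6 + M}$ ($n{\left(M \right)} = 9 - \sqrt{M + 6} = 9 - \sqrt{6 + M}$)
$s{\left(H,D \right)} = 3 H$
$Y = 486 - 54 \sqrt{3}$ ($Y = \left(9 - \sqrt{6 - 3}\right) \left(5 \cdot 3 \cdot 3 + 3 \cdot 3\right) = \left(9 - \sqrt{3}\right) \left(15 \cdot 3 + 9\right) = \left(9 - \sqrt{3}\right) \left(45 + 9\right) = \left(9 - \sqrt{3}\right) 54 = 486 - 54 \sqrt{3} \approx 392.47$)
$\left(Y + 221\right)^{2} = \left(\left(486 - 54 \sqrt{3}\right) + 221\right)^{2} = \left(707 - 54 \sqrt{3}\right)^{2}$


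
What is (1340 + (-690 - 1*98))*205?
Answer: 113160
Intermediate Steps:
(1340 + (-690 - 1*98))*205 = (1340 + (-690 - 98))*205 = (1340 - 788)*205 = 552*205 = 113160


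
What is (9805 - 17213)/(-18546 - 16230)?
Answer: 926/4347 ≈ 0.21302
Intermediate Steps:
(9805 - 17213)/(-18546 - 16230) = -7408/(-34776) = -7408*(-1/34776) = 926/4347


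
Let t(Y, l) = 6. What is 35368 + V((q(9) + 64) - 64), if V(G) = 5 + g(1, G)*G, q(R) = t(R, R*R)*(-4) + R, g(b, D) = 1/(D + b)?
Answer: 495237/14 ≈ 35374.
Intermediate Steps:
q(R) = -24 + R (q(R) = 6*(-4) + R = -24 + R)
V(G) = 5 + G/(1 + G) (V(G) = 5 + G/(G + 1) = 5 + G/(1 + G))
35368 + V((q(9) + 64) - 64) = 35368 + (5 + 6*(((-24 + 9) + 64) - 64))/(1 + (((-24 + 9) + 64) - 64)) = 35368 + (5 + 6*((-15 + 64) - 64))/(1 + ((-15 + 64) - 64)) = 35368 + (5 + 6*(49 - 64))/(1 + (49 - 64)) = 35368 + (5 + 6*(-15))/(1 - 15) = 35368 + (5 - 90)/(-14) = 35368 - 1/14*(-85) = 35368 + 85/14 = 495237/14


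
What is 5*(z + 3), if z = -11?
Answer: -40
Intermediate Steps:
5*(z + 3) = 5*(-11 + 3) = 5*(-8) = -40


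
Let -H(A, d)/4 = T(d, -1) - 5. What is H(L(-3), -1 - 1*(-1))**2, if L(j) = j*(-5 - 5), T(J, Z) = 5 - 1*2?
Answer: 64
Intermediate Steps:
T(J, Z) = 3 (T(J, Z) = 5 - 2 = 3)
L(j) = -10*j (L(j) = j*(-10) = -10*j)
H(A, d) = 8 (H(A, d) = -4*(3 - 5) = -4*(-2) = 8)
H(L(-3), -1 - 1*(-1))**2 = 8**2 = 64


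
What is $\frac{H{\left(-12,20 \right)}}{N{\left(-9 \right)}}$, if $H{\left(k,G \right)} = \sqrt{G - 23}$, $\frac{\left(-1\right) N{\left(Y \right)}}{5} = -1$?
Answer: $\frac{i \sqrt{3}}{5} \approx 0.34641 i$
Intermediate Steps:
$N{\left(Y \right)} = 5$ ($N{\left(Y \right)} = \left(-5\right) \left(-1\right) = 5$)
$H{\left(k,G \right)} = \sqrt{-23 + G}$
$\frac{H{\left(-12,20 \right)}}{N{\left(-9 \right)}} = \frac{\sqrt{-23 + 20}}{5} = \sqrt{-3} \cdot \frac{1}{5} = i \sqrt{3} \cdot \frac{1}{5} = \frac{i \sqrt{3}}{5}$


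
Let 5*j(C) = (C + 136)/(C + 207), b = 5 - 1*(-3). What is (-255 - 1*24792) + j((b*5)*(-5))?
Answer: -876709/35 ≈ -25049.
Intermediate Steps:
b = 8 (b = 5 + 3 = 8)
j(C) = (136 + C)/(5*(207 + C)) (j(C) = ((C + 136)/(C + 207))/5 = ((136 + C)/(207 + C))/5 = (136 + C)/(5*(207 + C)))
(-255 - 1*24792) + j((b*5)*(-5)) = (-255 - 1*24792) + (136 + (8*5)*(-5))/(5*(207 + (8*5)*(-5))) = (-255 - 24792) + (136 + 40*(-5))/(5*(207 + 40*(-5))) = -25047 + (136 - 200)/(5*(207 - 200)) = -25047 + (⅕)*(-64)/7 = -25047 + (⅕)*(⅐)*(-64) = -25047 - 64/35 = -876709/35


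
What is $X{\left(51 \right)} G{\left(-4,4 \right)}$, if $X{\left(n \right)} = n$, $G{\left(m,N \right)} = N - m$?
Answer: $408$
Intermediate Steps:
$X{\left(51 \right)} G{\left(-4,4 \right)} = 51 \left(4 - -4\right) = 51 \left(4 + 4\right) = 51 \cdot 8 = 408$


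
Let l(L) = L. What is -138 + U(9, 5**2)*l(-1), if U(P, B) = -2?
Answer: -136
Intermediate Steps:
-138 + U(9, 5**2)*l(-1) = -138 - 2*(-1) = -138 + 2 = -136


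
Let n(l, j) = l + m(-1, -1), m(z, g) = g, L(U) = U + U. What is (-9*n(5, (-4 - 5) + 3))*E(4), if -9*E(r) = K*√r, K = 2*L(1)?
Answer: 32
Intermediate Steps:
L(U) = 2*U
K = 4 (K = 2*(2*1) = 2*2 = 4)
n(l, j) = -1 + l (n(l, j) = l - 1 = -1 + l)
E(r) = -4*√r/9
(-9*n(5, (-4 - 5) + 3))*E(4) = (-9*(-1 + 5))*(-4*√4/9) = (-9*4)*(-4/9*2) = -36*(-8/9) = 32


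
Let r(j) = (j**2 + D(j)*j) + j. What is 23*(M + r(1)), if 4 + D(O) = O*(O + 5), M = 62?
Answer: 1518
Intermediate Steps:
D(O) = -4 + O*(5 + O) (D(O) = -4 + O*(O + 5) = -4 + O*(5 + O))
r(j) = j + j**2 + j*(-4 + j**2 + 5*j) (r(j) = (j**2 + (-4 + j**2 + 5*j)*j) + j = (j**2 + j*(-4 + j**2 + 5*j)) + j = j + j**2 + j*(-4 + j**2 + 5*j))
23*(M + r(1)) = 23*(62 + 1*(-3 + 1**2 + 6*1)) = 23*(62 + 1*(-3 + 1 + 6)) = 23*(62 + 1*4) = 23*(62 + 4) = 23*66 = 1518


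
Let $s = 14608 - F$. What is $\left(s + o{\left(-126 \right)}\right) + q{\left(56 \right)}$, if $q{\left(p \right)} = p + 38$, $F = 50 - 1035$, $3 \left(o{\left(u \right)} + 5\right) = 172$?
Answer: $\frac{47218}{3} \approx 15739.0$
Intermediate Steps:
$o{\left(u \right)} = \frac{157}{3}$ ($o{\left(u \right)} = -5 + \frac{1}{3} \cdot 172 = -5 + \frac{172}{3} = \frac{157}{3}$)
$F = -985$ ($F = 50 - 1035 = -985$)
$q{\left(p \right)} = 38 + p$
$s = 15593$ ($s = 14608 - -985 = 14608 + 985 = 15593$)
$\left(s + o{\left(-126 \right)}\right) + q{\left(56 \right)} = \left(15593 + \frac{157}{3}\right) + \left(38 + 56\right) = \frac{46936}{3} + 94 = \frac{47218}{3}$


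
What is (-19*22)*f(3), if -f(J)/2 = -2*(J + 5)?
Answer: -13376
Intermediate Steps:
f(J) = 20 + 4*J (f(J) = -(-4)*(J + 5) = -(-4)*(5 + J) = -2*(-10 - 2*J) = 20 + 4*J)
(-19*22)*f(3) = (-19*22)*(20 + 4*3) = -418*(20 + 12) = -418*32 = -13376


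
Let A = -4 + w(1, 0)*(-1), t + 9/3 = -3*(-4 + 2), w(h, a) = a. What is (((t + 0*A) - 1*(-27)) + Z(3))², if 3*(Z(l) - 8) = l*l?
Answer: 1681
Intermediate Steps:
Z(l) = 8 + l²/3 (Z(l) = 8 + (l*l)/3 = 8 + l²/3)
t = 3 (t = -3 - 3*(-4 + 2) = -3 - 3*(-2) = -3 + 6 = 3)
A = -4 (A = -4 + 0*(-1) = -4 + 0 = -4)
(((t + 0*A) - 1*(-27)) + Z(3))² = (((3 + 0*(-4)) - 1*(-27)) + (8 + (⅓)*3²))² = (((3 + 0) + 27) + (8 + (⅓)*9))² = ((3 + 27) + (8 + 3))² = (30 + 11)² = 41² = 1681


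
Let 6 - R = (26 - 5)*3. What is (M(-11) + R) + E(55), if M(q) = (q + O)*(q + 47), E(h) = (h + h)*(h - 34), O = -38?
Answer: 489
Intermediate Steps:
E(h) = 2*h*(-34 + h) (E(h) = (2*h)*(-34 + h) = 2*h*(-34 + h))
R = -57 (R = 6 - (26 - 5)*3 = 6 - 21*3 = 6 - 1*63 = 6 - 63 = -57)
M(q) = (-38 + q)*(47 + q) (M(q) = (q - 38)*(q + 47) = (-38 + q)*(47 + q))
(M(-11) + R) + E(55) = ((-1786 + (-11)² + 9*(-11)) - 57) + 2*55*(-34 + 55) = ((-1786 + 121 - 99) - 57) + 2*55*21 = (-1764 - 57) + 2310 = -1821 + 2310 = 489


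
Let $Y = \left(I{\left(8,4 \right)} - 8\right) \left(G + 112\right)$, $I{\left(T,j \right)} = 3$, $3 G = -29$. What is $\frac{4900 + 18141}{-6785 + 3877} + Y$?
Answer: $- \frac{4532903}{8724} \approx -519.59$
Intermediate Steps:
$G = - \frac{29}{3}$ ($G = \frac{1}{3} \left(-29\right) = - \frac{29}{3} \approx -9.6667$)
$Y = - \frac{1535}{3}$ ($Y = \left(3 - 8\right) \left(- \frac{29}{3} + 112\right) = \left(-5\right) \frac{307}{3} = - \frac{1535}{3} \approx -511.67$)
$\frac{4900 + 18141}{-6785 + 3877} + Y = \frac{4900 + 18141}{-6785 + 3877} - \frac{1535}{3} = \frac{23041}{-2908} - \frac{1535}{3} = 23041 \left(- \frac{1}{2908}\right) - \frac{1535}{3} = - \frac{23041}{2908} - \frac{1535}{3} = - \frac{4532903}{8724}$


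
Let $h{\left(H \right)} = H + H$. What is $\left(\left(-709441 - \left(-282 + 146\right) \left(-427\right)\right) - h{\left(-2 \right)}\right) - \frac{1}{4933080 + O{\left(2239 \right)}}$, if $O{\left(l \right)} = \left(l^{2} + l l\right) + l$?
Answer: $- \frac{11483132721550}{14961561} \approx -7.6751 \cdot 10^{5}$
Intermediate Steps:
$h{\left(H \right)} = 2 H$
$O{\left(l \right)} = l + 2 l^{2}$ ($O{\left(l \right)} = \left(l^{2} + l^{2}\right) + l = 2 l^{2} + l = l + 2 l^{2}$)
$\left(\left(-709441 - \left(-282 + 146\right) \left(-427\right)\right) - h{\left(-2 \right)}\right) - \frac{1}{4933080 + O{\left(2239 \right)}} = \left(\left(-709441 - \left(-282 + 146\right) \left(-427\right)\right) - 2 \left(-2\right)\right) - \frac{1}{4933080 + 2239 \left(1 + 2 \cdot 2239\right)} = \left(\left(-709441 - \left(-136\right) \left(-427\right)\right) - -4\right) - \frac{1}{4933080 + 2239 \left(1 + 4478\right)} = \left(\left(-709441 - 58072\right) + 4\right) - \frac{1}{4933080 + 2239 \cdot 4479} = \left(\left(-709441 - 58072\right) + 4\right) - \frac{1}{4933080 + 10028481} = \left(-767513 + 4\right) - \frac{1}{14961561} = -767509 - \frac{1}{14961561} = - \frac{11483132721550}{14961561}$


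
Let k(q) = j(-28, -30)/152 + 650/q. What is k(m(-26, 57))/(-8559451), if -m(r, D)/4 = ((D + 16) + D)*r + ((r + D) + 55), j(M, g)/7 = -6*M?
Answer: -974611/1071403600572 ≈ -9.0966e-7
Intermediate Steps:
j(M, g) = -42*M (j(M, g) = 7*(-6*M) = -42*M)
m(r, D) = -220 - 4*D - 4*r - 4*r*(16 + 2*D) (m(r, D) = -4*(((D + 16) + D)*r + ((r + D) + 55)) = -4*(((16 + D) + D)*r + ((D + r) + 55)) = -4*((16 + 2*D)*r + (55 + D + r)) = -4*(r*(16 + 2*D) + (55 + D + r)) = -4*(55 + D + r + r*(16 + 2*D)) = -220 - 4*D - 4*r - 4*r*(16 + 2*D))
k(q) = 147/19 + 650/q (k(q) = -42*(-28)/152 + 650/q = 1176*(1/152) + 650/q = 147/19 + 650/q)
k(m(-26, 57))/(-8559451) = (147/19 + 650/(-220 - 68*(-26) - 4*57 - 8*57*(-26)))/(-8559451) = (147/19 + 650/(-220 + 1768 - 228 + 11856))*(-1/8559451) = (147/19 + 650/13176)*(-1/8559451) = (147/19 + 650*(1/13176))*(-1/8559451) = (147/19 + 325/6588)*(-1/8559451) = (974611/125172)*(-1/8559451) = -974611/1071403600572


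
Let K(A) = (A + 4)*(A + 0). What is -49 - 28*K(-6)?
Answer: -385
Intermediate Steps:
K(A) = A*(4 + A) (K(A) = (4 + A)*A = A*(4 + A))
-49 - 28*K(-6) = -49 - (-168)*(4 - 6) = -49 - (-168)*(-2) = -49 - 28*12 = -49 - 336 = -385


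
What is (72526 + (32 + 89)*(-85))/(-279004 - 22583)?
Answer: -20747/100529 ≈ -0.20638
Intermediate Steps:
(72526 + (32 + 89)*(-85))/(-279004 - 22583) = (72526 + 121*(-85))/(-301587) = (72526 - 10285)*(-1/301587) = 62241*(-1/301587) = -20747/100529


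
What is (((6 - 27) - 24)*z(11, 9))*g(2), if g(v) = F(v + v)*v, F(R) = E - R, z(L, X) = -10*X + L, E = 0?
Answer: -28440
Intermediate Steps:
z(L, X) = L - 10*X
F(R) = -R (F(R) = 0 - R = -R)
g(v) = -2*v² (g(v) = (-(v + v))*v = (-2*v)*v = -2*v²)
(((6 - 27) - 24)*z(11, 9))*g(2) = (((6 - 27) - 24)*(11 - 10*9))*(-2*2²) = ((-21 - 24)*(11 - 90))*(-2*4) = -45*(-79)*(-8) = 3555*(-8) = -28440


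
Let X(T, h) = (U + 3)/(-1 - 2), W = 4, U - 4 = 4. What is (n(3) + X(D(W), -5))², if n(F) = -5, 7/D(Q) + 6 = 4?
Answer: 676/9 ≈ 75.111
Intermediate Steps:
U = 8 (U = 4 + 4 = 8)
D(Q) = -7/2 (D(Q) = 7/(-6 + 4) = 7/(-2) = 7*(-½) = -7/2)
X(T, h) = -11/3 (X(T, h) = (8 + 3)/(-1 - 2) = 11/(-3) = 11*(-⅓) = -11/3)
(n(3) + X(D(W), -5))² = (-5 - 11/3)² = (-26/3)² = 676/9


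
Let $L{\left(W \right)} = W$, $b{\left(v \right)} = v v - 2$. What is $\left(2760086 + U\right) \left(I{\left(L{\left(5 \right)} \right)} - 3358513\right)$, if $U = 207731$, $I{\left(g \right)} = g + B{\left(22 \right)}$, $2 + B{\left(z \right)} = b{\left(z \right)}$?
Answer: $-9966012584876$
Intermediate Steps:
$b{\left(v \right)} = -2 + v^{2}$ ($b{\left(v \right)} = v^{2} - 2 = -2 + v^{2}$)
$B{\left(z \right)} = -4 + z^{2}$ ($B{\left(z \right)} = -2 + \left(-2 + z^{2}\right) = -4 + z^{2}$)
$I{\left(g \right)} = 480 + g$ ($I{\left(g \right)} = g - \left(4 - 22^{2}\right) = g + \left(-4 + 484\right) = g + 480 = 480 + g$)
$\left(2760086 + U\right) \left(I{\left(L{\left(5 \right)} \right)} - 3358513\right) = \left(2760086 + 207731\right) \left(\left(480 + 5\right) - 3358513\right) = 2967817 \left(485 - 3358513\right) = 2967817 \left(-3358028\right) = -9966012584876$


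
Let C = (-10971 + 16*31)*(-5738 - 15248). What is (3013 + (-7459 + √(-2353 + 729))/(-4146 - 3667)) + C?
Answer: 1717542446578/7813 - 2*I*√406/7813 ≈ 2.1983e+8 - 0.0051579*I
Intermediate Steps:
C = 219828350 (C = (-10971 + 496)*(-20986) = -10475*(-20986) = 219828350)
(3013 + (-7459 + √(-2353 + 729))/(-4146 - 3667)) + C = (3013 + (-7459 + √(-2353 + 729))/(-4146 - 3667)) + 219828350 = (3013 + (-7459 + √(-1624))/(-7813)) + 219828350 = (3013 + (-7459 + 2*I*√406)*(-1/7813)) + 219828350 = (3013 + (7459/7813 - 2*I*√406/7813)) + 219828350 = (23548028/7813 - 2*I*√406/7813) + 219828350 = 1717542446578/7813 - 2*I*√406/7813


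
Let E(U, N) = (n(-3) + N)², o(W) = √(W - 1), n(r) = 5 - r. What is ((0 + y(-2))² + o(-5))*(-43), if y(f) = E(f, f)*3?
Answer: -501552 - 43*I*√6 ≈ -5.0155e+5 - 105.33*I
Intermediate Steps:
o(W) = √(-1 + W)
E(U, N) = (8 + N)² (E(U, N) = ((5 - 1*(-3)) + N)² = ((5 + 3) + N)² = (8 + N)²)
y(f) = 3*(8 + f)² (y(f) = (8 + f)²*3 = 3*(8 + f)²)
((0 + y(-2))² + o(-5))*(-43) = ((0 + 3*(8 - 2)²)² + √(-1 - 5))*(-43) = ((0 + 3*6²)² + √(-6))*(-43) = ((0 + 3*36)² + I*√6)*(-43) = ((0 + 108)² + I*√6)*(-43) = (108² + I*√6)*(-43) = (11664 + I*√6)*(-43) = -501552 - 43*I*√6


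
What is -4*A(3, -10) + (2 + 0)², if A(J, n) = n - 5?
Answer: 64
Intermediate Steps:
A(J, n) = -5 + n
-4*A(3, -10) + (2 + 0)² = -4*(-5 - 10) + (2 + 0)² = -4*(-15) + 2² = 60 + 4 = 64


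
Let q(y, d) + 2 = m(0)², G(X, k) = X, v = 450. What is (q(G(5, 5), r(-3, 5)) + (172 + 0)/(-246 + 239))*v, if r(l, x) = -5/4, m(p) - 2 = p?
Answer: -71100/7 ≈ -10157.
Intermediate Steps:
m(p) = 2 + p
r(l, x) = -5/4 (r(l, x) = -5*¼ = -5/4)
q(y, d) = 2 (q(y, d) = -2 + (2 + 0)² = -2 + 2² = -2 + 4 = 2)
(q(G(5, 5), r(-3, 5)) + (172 + 0)/(-246 + 239))*v = (2 + (172 + 0)/(-246 + 239))*450 = (2 + 172/(-7))*450 = (2 + 172*(-⅐))*450 = (2 - 172/7)*450 = -158/7*450 = -71100/7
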